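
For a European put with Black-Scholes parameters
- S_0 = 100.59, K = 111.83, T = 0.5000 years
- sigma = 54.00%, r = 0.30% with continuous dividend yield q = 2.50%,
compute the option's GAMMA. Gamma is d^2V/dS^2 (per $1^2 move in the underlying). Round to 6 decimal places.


d1 = -0.1153029580; d2 = -0.4971406199
phi(d1) = 0.3962991517; exp(-qT) = 0.9875778005; exp(-rT) = 0.9985011244
Gamma = exp(-qT) * phi(d1) / (S * sigma * sqrt(T)) = 0.9875778005 * 0.3962991517 / (100.5900 * 0.5400 * 0.7071067812) = 0.010190

Answer: Gamma = 0.010190


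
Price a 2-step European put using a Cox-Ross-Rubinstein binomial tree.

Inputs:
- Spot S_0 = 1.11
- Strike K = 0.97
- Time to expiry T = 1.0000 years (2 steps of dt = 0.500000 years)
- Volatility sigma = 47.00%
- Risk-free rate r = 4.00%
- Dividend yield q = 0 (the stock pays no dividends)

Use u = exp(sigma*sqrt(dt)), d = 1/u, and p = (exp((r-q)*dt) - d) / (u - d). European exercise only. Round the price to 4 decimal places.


Answer: Price = V(0,0) = 0.1170

Derivation:
dt = T/N = 0.500000
u = exp(sigma*sqrt(dt)) = 1.394227; d = 1/u = 0.717243
p = (exp((r-q)*dt) - d) / (u - d) = 0.447512
Discount per step: exp(-r*dt) = 0.980199
Stock lattice S(k, i) with i counting down-moves:
  k=0: S(0,0) = 1.1100
  k=1: S(1,0) = 1.5476; S(1,1) = 0.7961
  k=2: S(2,0) = 2.1577; S(2,1) = 1.1100; S(2,2) = 0.5710
Terminal payoffs V(N, i) = max(K - S_T, 0):
  V(2,0) = 0.000000; V(2,1) = 0.000000; V(2,2) = 0.398974
Backward induction: V(k, i) = exp(-r*dt) * [p * V(k+1, i) + (1-p) * V(k+1, i+1)].
  V(1,0) = exp(-r*dt) * [p*0.000000 + (1-p)*0.000000] = 0.000000
  V(1,1) = exp(-r*dt) * [p*0.000000 + (1-p)*0.398974] = 0.216064
  V(0,0) = exp(-r*dt) * [p*0.000000 + (1-p)*0.216064] = 0.117009


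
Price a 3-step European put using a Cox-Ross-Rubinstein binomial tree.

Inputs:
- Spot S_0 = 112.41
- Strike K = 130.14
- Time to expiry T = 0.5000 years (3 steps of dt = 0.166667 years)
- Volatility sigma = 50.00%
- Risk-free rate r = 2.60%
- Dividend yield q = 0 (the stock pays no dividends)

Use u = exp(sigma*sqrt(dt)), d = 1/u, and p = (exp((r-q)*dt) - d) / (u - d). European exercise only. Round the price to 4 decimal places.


Answer: Price = V(0,0) = 26.0677

Derivation:
dt = T/N = 0.166667
u = exp(sigma*sqrt(dt)) = 1.226450; d = 1/u = 0.815361
p = (exp((r-q)*dt) - d) / (u - d) = 0.459709
Discount per step: exp(-r*dt) = 0.995676
Stock lattice S(k, i) with i counting down-moves:
  k=0: S(0,0) = 112.4100
  k=1: S(1,0) = 137.8653; S(1,1) = 91.6547
  k=2: S(2,0) = 169.0849; S(2,1) = 112.4100; S(2,2) = 74.7317
  k=3: S(3,0) = 207.3743; S(3,1) = 137.8653; S(3,2) = 91.6547; S(3,3) = 60.9333
Terminal payoffs V(N, i) = max(K - S_T, 0):
  V(3,0) = 0.000000; V(3,1) = 0.000000; V(3,2) = 38.485254; V(3,3) = 69.206661
Backward induction: V(k, i) = exp(-r*dt) * [p * V(k+1, i) + (1-p) * V(k+1, i+1)].
  V(2,0) = exp(-r*dt) * [p*0.000000 + (1-p)*0.000000] = 0.000000
  V(2,1) = exp(-r*dt) * [p*0.000000 + (1-p)*38.485254] = 20.703312
  V(2,2) = exp(-r*dt) * [p*38.485254 + (1-p)*69.206661] = 54.845562
  V(1,0) = exp(-r*dt) * [p*0.000000 + (1-p)*20.703312] = 11.137438
  V(1,1) = exp(-r*dt) * [p*20.703312 + (1-p)*54.845562] = 38.980766
  V(0,0) = exp(-r*dt) * [p*11.137438 + (1-p)*38.980766] = 26.067721


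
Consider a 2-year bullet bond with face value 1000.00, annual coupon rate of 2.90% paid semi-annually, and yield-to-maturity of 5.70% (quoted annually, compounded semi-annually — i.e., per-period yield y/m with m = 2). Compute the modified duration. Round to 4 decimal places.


Answer: Modified duration = 1.9020

Derivation:
Coupon per period c = face * coupon_rate / m = 14.500000
Periods per year m = 2; per-period yield y/m = 0.028500
Number of cashflows N = 4
Cashflows (t years, CF_t, discount factor 1/(1+y/m)^(m*t), PV):
  t = 0.5000: CF_t = 14.500000, DF = 0.972290, PV = 14.098201
  t = 1.0000: CF_t = 14.500000, DF = 0.945347, PV = 13.707536
  t = 1.5000: CF_t = 14.500000, DF = 0.919152, PV = 13.327697
  t = 2.0000: CF_t = 1014.500000, DF = 0.893682, PV = 906.639982
Price P = sum_t PV_t = 947.773417
First compute Macaulay numerator sum_t t * PV_t:
  t * PV_t at t = 0.5000: 7.049101
  t * PV_t at t = 1.0000: 13.707536
  t * PV_t at t = 1.5000: 19.991546
  t * PV_t at t = 2.0000: 1813.279964
Macaulay duration D = 1854.028147 / 947.773417 = 1.956193
Modified duration = D / (1 + y/m) = 1.956193 / (1 + 0.028500) = 1.901987


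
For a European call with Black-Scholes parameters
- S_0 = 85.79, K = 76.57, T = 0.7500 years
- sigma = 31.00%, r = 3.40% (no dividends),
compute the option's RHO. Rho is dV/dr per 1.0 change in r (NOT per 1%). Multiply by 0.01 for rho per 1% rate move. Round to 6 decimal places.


d1 = 0.6527209050; d2 = 0.3842530299
phi(d1) = 0.3224004659; exp(-qT) = 1.0000000000; exp(-rT) = 0.9748223790
N(d2) = 0.6496045413
Rho = K*T*exp(-rT)*N(d2) = 76.5700 * 0.7500 * 0.9748223790 * 0.6496045413 = 36.365909

Answer: Rho = 36.365909


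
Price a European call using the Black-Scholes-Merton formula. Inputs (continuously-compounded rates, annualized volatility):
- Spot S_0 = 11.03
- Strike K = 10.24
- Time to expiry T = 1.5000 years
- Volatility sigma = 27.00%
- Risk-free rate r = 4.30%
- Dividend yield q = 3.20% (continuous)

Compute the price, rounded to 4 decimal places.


Answer: Price = 1.8260

Derivation:
d1 = (ln(S/K) + (r - q + 0.5*sigma^2) * T) / (sigma * sqrt(T)) = 0.43997739
d2 = d1 - sigma * sqrt(T) = 0.10929627
exp(-rT) = 0.93753611; exp(-qT) = 0.95313379
C = S_0 * exp(-qT) * N(d1) - K * exp(-rT) * N(d2)
N(d1) = 0.67002326; N(d2) = 0.54351625
C = 11.0300 * 0.95313379 * 0.67002326 - 10.2400 * 0.93753611 * 0.54351625 = 1.8260


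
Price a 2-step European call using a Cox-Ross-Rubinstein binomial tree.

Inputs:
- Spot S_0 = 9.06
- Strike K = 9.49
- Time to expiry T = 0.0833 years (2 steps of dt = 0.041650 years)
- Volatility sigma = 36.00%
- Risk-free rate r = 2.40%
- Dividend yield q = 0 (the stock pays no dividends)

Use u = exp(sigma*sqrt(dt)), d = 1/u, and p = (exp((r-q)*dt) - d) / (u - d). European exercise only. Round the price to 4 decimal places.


dt = T/N = 0.041650
u = exp(sigma*sqrt(dt)) = 1.076236; d = 1/u = 0.929164
p = (exp((r-q)*dt) - d) / (u - d) = 0.488441
Discount per step: exp(-r*dt) = 0.999001
Stock lattice S(k, i) with i counting down-moves:
  k=0: S(0,0) = 9.0600
  k=1: S(1,0) = 9.7507; S(1,1) = 8.4182
  k=2: S(2,0) = 10.4941; S(2,1) = 9.0600; S(2,2) = 7.8219
Terminal payoffs V(N, i) = max(S_T - K, 0):
  V(2,0) = 1.004057; V(2,1) = 0.000000; V(2,2) = 0.000000
Backward induction: V(k, i) = exp(-r*dt) * [p * V(k+1, i) + (1-p) * V(k+1, i+1)].
  V(1,0) = exp(-r*dt) * [p*1.004057 + (1-p)*0.000000] = 0.489932
  V(1,1) = exp(-r*dt) * [p*0.000000 + (1-p)*0.000000] = 0.000000
  V(0,0) = exp(-r*dt) * [p*0.489932 + (1-p)*0.000000] = 0.239064

Answer: Price = V(0,0) = 0.2391


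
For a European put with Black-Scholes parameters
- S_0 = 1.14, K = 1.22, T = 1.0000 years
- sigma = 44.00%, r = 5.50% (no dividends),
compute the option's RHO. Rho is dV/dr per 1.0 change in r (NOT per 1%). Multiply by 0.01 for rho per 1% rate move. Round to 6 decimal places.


d1 = 0.1908577356; d2 = -0.2491422644
phi(d1) = 0.3917419798; exp(-qT) = 1.0000000000; exp(-rT) = 0.9464851480
N(-d2) = 0.5983746312
Rho = -K*T*exp(-rT)*N(-d2) = -1.2200 * 1.0000 * 0.9464851480 * 0.5983746312 = -0.690950

Answer: Rho = -0.690950


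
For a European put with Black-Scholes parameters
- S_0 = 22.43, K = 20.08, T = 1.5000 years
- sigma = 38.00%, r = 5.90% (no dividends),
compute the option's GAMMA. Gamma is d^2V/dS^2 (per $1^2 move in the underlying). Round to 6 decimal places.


Answer: Gamma = 0.030724

Derivation:
d1 = 0.6606640265; d2 = 0.1952609754
phi(d1) = 0.3207231429; exp(-qT) = 1.0000000000; exp(-rT) = 0.9153031107
Gamma = exp(-qT) * phi(d1) / (S * sigma * sqrt(T)) = 1.0000000000 * 0.3207231429 / (22.4300 * 0.3800 * 1.2247448714) = 0.030724


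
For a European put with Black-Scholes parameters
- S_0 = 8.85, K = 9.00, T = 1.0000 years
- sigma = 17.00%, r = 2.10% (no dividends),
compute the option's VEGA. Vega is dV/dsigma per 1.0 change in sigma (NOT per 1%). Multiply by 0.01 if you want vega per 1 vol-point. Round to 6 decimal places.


Answer: Vega = 3.509473

Derivation:
d1 = 0.1096640099; d2 = -0.0603359901
phi(d1) = 0.3965505995; exp(-qT) = 1.0000000000; exp(-rT) = 0.9792189646
Vega = S * exp(-qT) * phi(d1) * sqrt(T) = 8.8500 * 1.0000000000 * 0.3965505995 * 1.0000000000 = 3.509473


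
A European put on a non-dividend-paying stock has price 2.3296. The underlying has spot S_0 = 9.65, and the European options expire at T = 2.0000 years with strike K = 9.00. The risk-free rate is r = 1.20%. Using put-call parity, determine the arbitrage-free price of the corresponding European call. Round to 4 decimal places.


Put-call parity: C - P = S_0 * exp(-qT) - K * exp(-rT).
S_0 * exp(-qT) = 9.6500 * 1.00000000 = 9.65000000
K * exp(-rT) = 9.0000 * 0.97628571 = 8.78657139
C = P + S*exp(-qT) - K*exp(-rT)
C = 2.3296 + 9.65000000 - 8.78657139 = 3.1930

Answer: Call price = 3.1930


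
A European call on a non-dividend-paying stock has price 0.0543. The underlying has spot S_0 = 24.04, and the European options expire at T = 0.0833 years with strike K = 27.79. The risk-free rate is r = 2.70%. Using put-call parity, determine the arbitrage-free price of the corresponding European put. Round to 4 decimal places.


Put-call parity: C - P = S_0 * exp(-qT) - K * exp(-rT).
S_0 * exp(-qT) = 24.0400 * 1.00000000 = 24.04000000
K * exp(-rT) = 27.7900 * 0.99775343 = 27.72756775
P = C - S*exp(-qT) + K*exp(-rT)
P = 0.0543 - 24.04000000 + 27.72756775 = 3.7419

Answer: Put price = 3.7419


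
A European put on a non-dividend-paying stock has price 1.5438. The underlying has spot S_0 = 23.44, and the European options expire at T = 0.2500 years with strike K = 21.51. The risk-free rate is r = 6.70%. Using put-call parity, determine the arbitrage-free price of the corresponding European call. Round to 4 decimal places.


Put-call parity: C - P = S_0 * exp(-qT) - K * exp(-rT).
S_0 * exp(-qT) = 23.4400 * 1.00000000 = 23.44000000
K * exp(-rT) = 21.5100 * 0.98338950 = 21.15270817
C = P + S*exp(-qT) - K*exp(-rT)
C = 1.5438 + 23.44000000 - 21.15270817 = 3.8311

Answer: Call price = 3.8311


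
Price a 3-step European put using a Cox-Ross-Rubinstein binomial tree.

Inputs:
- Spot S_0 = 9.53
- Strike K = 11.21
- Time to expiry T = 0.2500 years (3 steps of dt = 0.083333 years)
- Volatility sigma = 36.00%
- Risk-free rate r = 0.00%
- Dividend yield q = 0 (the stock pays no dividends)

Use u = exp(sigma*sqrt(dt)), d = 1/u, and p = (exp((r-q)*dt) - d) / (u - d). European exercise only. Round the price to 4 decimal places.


dt = T/N = 0.083333
u = exp(sigma*sqrt(dt)) = 1.109515; d = 1/u = 0.901295
p = (exp((r-q)*dt) - d) / (u - d) = 0.474043
Discount per step: exp(-r*dt) = 1.000000
Stock lattice S(k, i) with i counting down-moves:
  k=0: S(0,0) = 9.5300
  k=1: S(1,0) = 10.5737; S(1,1) = 8.5893
  k=2: S(2,0) = 11.7317; S(2,1) = 9.5300; S(2,2) = 7.7415
  k=3: S(3,0) = 13.0164; S(3,1) = 10.5737; S(3,2) = 8.5893; S(3,3) = 6.9774
Terminal payoffs V(N, i) = max(K - S_T, 0):
  V(3,0) = 0.000000; V(3,1) = 0.636321; V(3,2) = 2.620662; V(3,3) = 4.232605
Backward induction: V(k, i) = exp(-r*dt) * [p * V(k+1, i) + (1-p) * V(k+1, i+1)].
  V(2,0) = exp(-r*dt) * [p*0.000000 + (1-p)*0.636321] = 0.334678
  V(2,1) = exp(-r*dt) * [p*0.636321 + (1-p)*2.620662] = 1.680000
  V(2,2) = exp(-r*dt) * [p*2.620662 + (1-p)*4.232605] = 3.468476
  V(1,0) = exp(-r*dt) * [p*0.334678 + (1-p)*1.680000] = 1.042260
  V(1,1) = exp(-r*dt) * [p*1.680000 + (1-p)*3.468476] = 2.620662
  V(0,0) = exp(-r*dt) * [p*1.042260 + (1-p)*2.620662] = 1.872432

Answer: Price = V(0,0) = 1.8724


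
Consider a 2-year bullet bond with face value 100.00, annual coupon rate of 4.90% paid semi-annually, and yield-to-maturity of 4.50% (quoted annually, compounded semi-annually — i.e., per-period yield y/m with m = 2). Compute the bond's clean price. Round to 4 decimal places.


Coupon per period c = face * coupon_rate / m = 2.450000
Periods per year m = 2; per-period yield y/m = 0.022500
Number of cashflows N = 4
Cashflows (t years, CF_t, discount factor 1/(1+y/m)^(m*t), PV):
  t = 0.5000: CF_t = 2.450000, DF = 0.977995, PV = 2.396088
  t = 1.0000: CF_t = 2.450000, DF = 0.956474, PV = 2.343362
  t = 1.5000: CF_t = 2.450000, DF = 0.935427, PV = 2.291797
  t = 2.0000: CF_t = 102.450000, DF = 0.914843, PV = 93.725701
Price P = sum_t PV_t = 100.756948

Answer: Price = 100.7569


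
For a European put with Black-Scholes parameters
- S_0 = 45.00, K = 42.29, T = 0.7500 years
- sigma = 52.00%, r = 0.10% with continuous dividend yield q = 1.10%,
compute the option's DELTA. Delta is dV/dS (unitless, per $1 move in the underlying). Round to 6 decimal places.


Answer: Delta = -0.361513

Derivation:
d1 = 0.3464364494; d2 = -0.1038967606
phi(d1) = 0.3757062692; exp(-qT) = 0.9917839379; exp(-rT) = 0.9992502812
N(-d1) = 0.3645073682
Delta = -exp(-qT) * N(-d1) = -0.9917839379 * 0.3645073682 = -0.361513


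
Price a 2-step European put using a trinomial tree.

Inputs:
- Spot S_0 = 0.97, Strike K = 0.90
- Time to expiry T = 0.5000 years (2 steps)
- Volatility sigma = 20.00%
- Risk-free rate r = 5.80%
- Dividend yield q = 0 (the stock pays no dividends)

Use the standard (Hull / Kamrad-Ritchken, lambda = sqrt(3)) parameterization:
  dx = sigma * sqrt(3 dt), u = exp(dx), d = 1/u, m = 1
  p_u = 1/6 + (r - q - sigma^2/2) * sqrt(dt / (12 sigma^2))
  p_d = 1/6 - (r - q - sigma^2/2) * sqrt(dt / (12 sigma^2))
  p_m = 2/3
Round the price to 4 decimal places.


Answer: Price = V(0,0) = 0.0192

Derivation:
dt = T/N = 0.250000; dx = sigma*sqrt(3*dt) = 0.173205
u = exp(dx) = 1.189110; d = 1/u = 0.840965
p_u = 0.194091, p_m = 0.666667, p_d = 0.139243
Discount per step: exp(-r*dt) = 0.985605
Stock lattice S(k, j) with j the centered position index:
  k=0: S(0,+0) = 0.9700
  k=1: S(1,-1) = 0.8157; S(1,+0) = 0.9700; S(1,+1) = 1.1534
  k=2: S(2,-2) = 0.6860; S(2,-1) = 0.8157; S(2,+0) = 0.9700; S(2,+1) = 1.1534; S(2,+2) = 1.3716
Terminal payoffs V(N, j) = max(K - S_T, 0):
  V(2,-2) = 0.213994; V(2,-1) = 0.084264; V(2,+0) = 0.000000; V(2,+1) = 0.000000; V(2,+2) = 0.000000
Backward induction: V(k, j) = exp(-r*dt) * [p_u * V(k+1, j+1) + p_m * V(k+1, j) + p_d * V(k+1, j-1)]
  V(1,-1) = exp(-r*dt) * [p_u*0.000000 + p_m*0.084264 + p_d*0.213994] = 0.084735
  V(1,+0) = exp(-r*dt) * [p_u*0.000000 + p_m*0.000000 + p_d*0.084264] = 0.011564
  V(1,+1) = exp(-r*dt) * [p_u*0.000000 + p_m*0.000000 + p_d*0.000000] = 0.000000
  V(0,+0) = exp(-r*dt) * [p_u*0.000000 + p_m*0.011564 + p_d*0.084735] = 0.019227


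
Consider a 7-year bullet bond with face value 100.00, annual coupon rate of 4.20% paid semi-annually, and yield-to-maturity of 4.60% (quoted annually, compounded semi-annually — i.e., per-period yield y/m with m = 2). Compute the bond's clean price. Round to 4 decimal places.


Answer: Price = 97.6291

Derivation:
Coupon per period c = face * coupon_rate / m = 2.100000
Periods per year m = 2; per-period yield y/m = 0.023000
Number of cashflows N = 14
Cashflows (t years, CF_t, discount factor 1/(1+y/m)^(m*t), PV):
  t = 0.5000: CF_t = 2.100000, DF = 0.977517, PV = 2.052786
  t = 1.0000: CF_t = 2.100000, DF = 0.955540, PV = 2.006633
  t = 1.5000: CF_t = 2.100000, DF = 0.934056, PV = 1.961518
  t = 2.0000: CF_t = 2.100000, DF = 0.913056, PV = 1.917418
  t = 2.5000: CF_t = 2.100000, DF = 0.892528, PV = 1.874309
  t = 3.0000: CF_t = 2.100000, DF = 0.872461, PV = 1.832169
  t = 3.5000: CF_t = 2.100000, DF = 0.852846, PV = 1.790976
  t = 4.0000: CF_t = 2.100000, DF = 0.833671, PV = 1.750710
  t = 4.5000: CF_t = 2.100000, DF = 0.814928, PV = 1.711349
  t = 5.0000: CF_t = 2.100000, DF = 0.796606, PV = 1.672873
  t = 5.5000: CF_t = 2.100000, DF = 0.778696, PV = 1.635262
  t = 6.0000: CF_t = 2.100000, DF = 0.761189, PV = 1.598497
  t = 6.5000: CF_t = 2.100000, DF = 0.744075, PV = 1.562558
  t = 7.0000: CF_t = 102.100000, DF = 0.727346, PV = 74.262039
Price P = sum_t PV_t = 97.629097


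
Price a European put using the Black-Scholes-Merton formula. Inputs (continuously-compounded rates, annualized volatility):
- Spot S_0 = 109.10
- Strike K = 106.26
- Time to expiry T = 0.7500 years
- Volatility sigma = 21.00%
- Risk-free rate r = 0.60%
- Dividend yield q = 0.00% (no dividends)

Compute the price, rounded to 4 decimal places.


Answer: Price = 6.2376

Derivation:
d1 = (ln(S/K) + (r - q + 0.5*sigma^2) * T) / (sigma * sqrt(T)) = 0.26070648
d2 = d1 - sigma * sqrt(T) = 0.07884115
exp(-rT) = 0.99551011; exp(-qT) = 1.00000000
P = K * exp(-rT) * N(-d2) - S_0 * exp(-qT) * N(-d1)
N(-d1) = 0.39715943; N(-d2) = 0.46857949
P = 106.2600 * 0.99551011 * 0.46857949 - 109.1000 * 1.00000000 * 0.39715943 = 6.2376


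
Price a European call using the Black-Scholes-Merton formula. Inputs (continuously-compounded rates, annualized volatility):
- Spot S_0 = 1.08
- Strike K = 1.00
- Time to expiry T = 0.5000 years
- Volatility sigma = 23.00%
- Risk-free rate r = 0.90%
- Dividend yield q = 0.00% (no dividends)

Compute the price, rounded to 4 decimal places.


d1 = (ln(S/K) + (r - q + 0.5*sigma^2) * T) / (sigma * sqrt(T)) = 0.58220123
d2 = d1 - sigma * sqrt(T) = 0.41956667
exp(-rT) = 0.99551011; exp(-qT) = 1.00000000
C = S_0 * exp(-qT) * N(d1) - K * exp(-rT) * N(d2)
N(d1) = 0.71978443; N(d2) = 0.66259898
C = 1.0800 * 1.00000000 * 0.71978443 - 1.0000 * 0.99551011 * 0.66259898 = 0.1177

Answer: Price = 0.1177


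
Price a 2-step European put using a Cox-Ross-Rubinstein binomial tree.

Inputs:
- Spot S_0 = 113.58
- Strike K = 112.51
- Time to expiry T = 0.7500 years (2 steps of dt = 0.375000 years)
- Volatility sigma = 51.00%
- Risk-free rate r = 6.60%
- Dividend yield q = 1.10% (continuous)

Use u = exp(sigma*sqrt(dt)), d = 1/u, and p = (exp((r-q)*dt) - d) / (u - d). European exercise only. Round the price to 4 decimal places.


Answer: Price = V(0,0) = 14.5920

Derivation:
dt = T/N = 0.375000
u = exp(sigma*sqrt(dt)) = 1.366578; d = 1/u = 0.731755
p = (exp((r-q)*dt) - d) / (u - d) = 0.455378
Discount per step: exp(-r*dt) = 0.975554
Stock lattice S(k, i) with i counting down-moves:
  k=0: S(0,0) = 113.5800
  k=1: S(1,0) = 155.2160; S(1,1) = 83.1127
  k=2: S(2,0) = 212.1147; S(2,1) = 113.5800; S(2,2) = 60.8181
Terminal payoffs V(N, i) = max(K - S_T, 0):
  V(2,0) = 0.000000; V(2,1) = 0.000000; V(2,2) = 51.691893
Backward induction: V(k, i) = exp(-r*dt) * [p * V(k+1, i) + (1-p) * V(k+1, i+1)].
  V(1,0) = exp(-r*dt) * [p*0.000000 + (1-p)*0.000000] = 0.000000
  V(1,1) = exp(-r*dt) * [p*0.000000 + (1-p)*51.691893] = 27.464333
  V(0,0) = exp(-r*dt) * [p*0.000000 + (1-p)*27.464333] = 14.592029


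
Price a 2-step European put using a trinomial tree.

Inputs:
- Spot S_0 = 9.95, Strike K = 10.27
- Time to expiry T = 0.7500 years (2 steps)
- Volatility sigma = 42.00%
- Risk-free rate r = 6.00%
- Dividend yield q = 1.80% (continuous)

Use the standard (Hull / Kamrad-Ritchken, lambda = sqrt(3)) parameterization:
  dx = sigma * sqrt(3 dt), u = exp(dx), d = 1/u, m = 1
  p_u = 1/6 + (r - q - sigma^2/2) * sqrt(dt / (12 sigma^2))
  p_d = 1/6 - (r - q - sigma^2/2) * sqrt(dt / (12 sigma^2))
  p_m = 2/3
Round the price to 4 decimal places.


Answer: Price = V(0,0) = 1.2821

Derivation:
dt = T/N = 0.375000; dx = sigma*sqrt(3*dt) = 0.445477
u = exp(dx) = 1.561235; d = 1/u = 0.640519
p_u = 0.147221, p_m = 0.666667, p_d = 0.186112
Discount per step: exp(-r*dt) = 0.977751
Stock lattice S(k, j) with j the centered position index:
  k=0: S(0,+0) = 9.9500
  k=1: S(1,-1) = 6.3732; S(1,+0) = 9.9500; S(1,+1) = 15.5343
  k=2: S(2,-2) = 4.0821; S(2,-1) = 6.3732; S(2,+0) = 9.9500; S(2,+1) = 15.5343; S(2,+2) = 24.2527
Terminal payoffs V(N, j) = max(K - S_T, 0):
  V(2,-2) = 6.187874; V(2,-1) = 3.896841; V(2,+0) = 0.320000; V(2,+1) = 0.000000; V(2,+2) = 0.000000
Backward induction: V(k, j) = exp(-r*dt) * [p_u * V(k+1, j+1) + p_m * V(k+1, j) + p_d * V(k+1, j-1)]
  V(1,-1) = exp(-r*dt) * [p_u*0.320000 + p_m*3.896841 + p_d*6.187874] = 3.712172
  V(1,+0) = exp(-r*dt) * [p_u*0.000000 + p_m*0.320000 + p_d*3.896841] = 0.917700
  V(1,+1) = exp(-r*dt) * [p_u*0.000000 + p_m*0.000000 + p_d*0.320000] = 0.058231
  V(0,+0) = exp(-r*dt) * [p_u*0.058231 + p_m*0.917700 + p_d*3.712172] = 1.282079


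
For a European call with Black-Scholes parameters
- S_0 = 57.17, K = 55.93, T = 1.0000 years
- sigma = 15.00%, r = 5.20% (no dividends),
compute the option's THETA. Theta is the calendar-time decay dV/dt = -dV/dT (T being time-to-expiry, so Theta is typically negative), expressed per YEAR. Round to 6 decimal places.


Answer: Theta = -3.283558

Derivation:
d1 = 0.5678558429; d2 = 0.4178558429
phi(d1) = 0.3395382535; exp(-qT) = 1.0000000000; exp(-rT) = 0.9493288668
Theta = -S*exp(-qT)*phi(d1)*sigma/(2*sqrt(T)) - r*K*exp(-rT)*N(d2) + q*S*exp(-qT)*N(d1)
N(d1) = 0.7149335712; N(d2) = 0.6619737405; sqrt(T) = 1.0000000000
Term 1 = -57.1700 * 1.0000000000 * 0.3395382535 * 0.1500 / (2 * 1.0000000000) = -1.4558551464
Term 2 = -0.0520 * 55.9300 * 0.9493288668 * 0.6619737405 = -1.8277029460
Term 3 = 0 (no dividend yield, q = 0)
Theta = -1.4558551464 + (-1.8277029460) + (0.0000000000) = -3.283558


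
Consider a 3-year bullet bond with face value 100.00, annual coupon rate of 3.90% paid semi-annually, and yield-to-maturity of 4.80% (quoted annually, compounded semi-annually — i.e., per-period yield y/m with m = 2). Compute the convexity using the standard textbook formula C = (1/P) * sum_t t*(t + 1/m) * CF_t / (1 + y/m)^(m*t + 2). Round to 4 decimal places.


Answer: Convexity = 9.3842

Derivation:
Coupon per period c = face * coupon_rate / m = 1.950000
Periods per year m = 2; per-period yield y/m = 0.024000
Number of cashflows N = 6
Cashflows (t years, CF_t, discount factor 1/(1+y/m)^(m*t), PV):
  t = 0.5000: CF_t = 1.950000, DF = 0.976562, PV = 1.904297
  t = 1.0000: CF_t = 1.950000, DF = 0.953674, PV = 1.859665
  t = 1.5000: CF_t = 1.950000, DF = 0.931323, PV = 1.816079
  t = 2.0000: CF_t = 1.950000, DF = 0.909495, PV = 1.773515
  t = 2.5000: CF_t = 1.950000, DF = 0.888178, PV = 1.731948
  t = 3.0000: CF_t = 101.950000, DF = 0.867362, PV = 88.427529
Price P = sum_t PV_t = 97.513033
Convexity numerator sum_t t*(t + 1/m) * CF_t / (1+y/m)^(m*t + 2):
  t = 0.5000: term = 0.908040
  t = 1.0000: term = 2.660272
  t = 1.5000: term = 5.195844
  t = 2.0000: term = 8.456777
  t = 2.5000: term = 12.387857
  t = 3.0000: term = 885.476166
Convexity = (1/P) * sum = 915.084955 / 97.513033 = 9.384232


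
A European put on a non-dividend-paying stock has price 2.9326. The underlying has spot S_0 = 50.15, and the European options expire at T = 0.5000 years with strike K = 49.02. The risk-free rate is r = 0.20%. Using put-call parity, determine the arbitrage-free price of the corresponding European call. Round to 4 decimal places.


Answer: Call price = 4.1116

Derivation:
Put-call parity: C - P = S_0 * exp(-qT) - K * exp(-rT).
S_0 * exp(-qT) = 50.1500 * 1.00000000 = 50.15000000
K * exp(-rT) = 49.0200 * 0.99900050 = 48.97100450
C = P + S*exp(-qT) - K*exp(-rT)
C = 2.9326 + 50.15000000 - 48.97100450 = 4.1116


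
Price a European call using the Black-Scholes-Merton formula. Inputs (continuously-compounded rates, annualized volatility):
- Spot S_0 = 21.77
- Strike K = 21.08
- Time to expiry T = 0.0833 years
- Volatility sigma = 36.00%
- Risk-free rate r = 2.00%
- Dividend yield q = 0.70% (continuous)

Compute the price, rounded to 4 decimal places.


Answer: Price = 1.2880

Derivation:
d1 = (ln(S/K) + (r - q + 0.5*sigma^2) * T) / (sigma * sqrt(T)) = 0.37235851
d2 = d1 - sigma * sqrt(T) = 0.26845625
exp(-rT) = 0.99833539; exp(-qT) = 0.99941707
C = S_0 * exp(-qT) * N(d1) - K * exp(-rT) * N(d2)
N(d1) = 0.64518703; N(d2) = 0.60582593
C = 21.7700 * 0.99941707 * 0.64518703 - 21.0800 * 0.99833539 * 0.60582593 = 1.2880


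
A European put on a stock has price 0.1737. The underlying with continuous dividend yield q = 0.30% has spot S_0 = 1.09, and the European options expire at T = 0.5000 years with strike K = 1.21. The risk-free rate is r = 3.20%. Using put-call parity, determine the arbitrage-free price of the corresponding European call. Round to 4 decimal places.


Answer: Call price = 0.0713

Derivation:
Put-call parity: C - P = S_0 * exp(-qT) - K * exp(-rT).
S_0 * exp(-qT) = 1.0900 * 0.99850112 = 1.08836623
K * exp(-rT) = 1.2100 * 0.98412732 = 1.19079406
C = P + S*exp(-qT) - K*exp(-rT)
C = 0.1737 + 1.08836623 - 1.19079406 = 0.0713


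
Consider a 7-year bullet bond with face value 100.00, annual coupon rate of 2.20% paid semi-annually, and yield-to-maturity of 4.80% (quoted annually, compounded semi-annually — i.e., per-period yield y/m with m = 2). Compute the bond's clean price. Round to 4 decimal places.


Answer: Price = 84.6960

Derivation:
Coupon per period c = face * coupon_rate / m = 1.100000
Periods per year m = 2; per-period yield y/m = 0.024000
Number of cashflows N = 14
Cashflows (t years, CF_t, discount factor 1/(1+y/m)^(m*t), PV):
  t = 0.5000: CF_t = 1.100000, DF = 0.976562, PV = 1.074219
  t = 1.0000: CF_t = 1.100000, DF = 0.953674, PV = 1.049042
  t = 1.5000: CF_t = 1.100000, DF = 0.931323, PV = 1.024455
  t = 2.0000: CF_t = 1.100000, DF = 0.909495, PV = 1.000444
  t = 2.5000: CF_t = 1.100000, DF = 0.888178, PV = 0.976996
  t = 3.0000: CF_t = 1.100000, DF = 0.867362, PV = 0.954098
  t = 3.5000: CF_t = 1.100000, DF = 0.847033, PV = 0.931736
  t = 4.0000: CF_t = 1.100000, DF = 0.827181, PV = 0.909899
  t = 4.5000: CF_t = 1.100000, DF = 0.807794, PV = 0.888573
  t = 5.0000: CF_t = 1.100000, DF = 0.788861, PV = 0.867747
  t = 5.5000: CF_t = 1.100000, DF = 0.770372, PV = 0.847409
  t = 6.0000: CF_t = 1.100000, DF = 0.752316, PV = 0.827548
  t = 6.5000: CF_t = 1.100000, DF = 0.734684, PV = 0.808152
  t = 7.0000: CF_t = 101.100000, DF = 0.717465, PV = 72.535693
Price P = sum_t PV_t = 84.696011


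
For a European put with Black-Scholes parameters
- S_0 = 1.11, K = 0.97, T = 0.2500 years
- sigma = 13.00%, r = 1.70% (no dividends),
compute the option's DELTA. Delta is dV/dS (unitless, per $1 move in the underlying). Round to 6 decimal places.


d1 = 2.1720265048; d2 = 2.1070265048
phi(d1) = 0.0377115788; exp(-qT) = 1.0000000000; exp(-rT) = 0.9957590185
N(-d1) = 0.0149268319
Delta = -exp(-qT) * N(-d1) = -1.0000000000 * 0.0149268319 = -0.014927

Answer: Delta = -0.014927


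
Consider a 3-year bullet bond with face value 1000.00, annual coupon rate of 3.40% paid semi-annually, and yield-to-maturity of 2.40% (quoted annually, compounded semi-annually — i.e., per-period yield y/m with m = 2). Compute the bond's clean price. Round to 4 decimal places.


Coupon per period c = face * coupon_rate / m = 17.000000
Periods per year m = 2; per-period yield y/m = 0.012000
Number of cashflows N = 6
Cashflows (t years, CF_t, discount factor 1/(1+y/m)^(m*t), PV):
  t = 0.5000: CF_t = 17.000000, DF = 0.988142, PV = 16.798419
  t = 1.0000: CF_t = 17.000000, DF = 0.976425, PV = 16.599228
  t = 1.5000: CF_t = 17.000000, DF = 0.964847, PV = 16.402399
  t = 2.0000: CF_t = 17.000000, DF = 0.953406, PV = 16.207905
  t = 2.5000: CF_t = 17.000000, DF = 0.942101, PV = 16.015716
  t = 3.0000: CF_t = 1017.000000, DF = 0.930930, PV = 946.755590
Price P = sum_t PV_t = 1028.779257

Answer: Price = 1028.7793


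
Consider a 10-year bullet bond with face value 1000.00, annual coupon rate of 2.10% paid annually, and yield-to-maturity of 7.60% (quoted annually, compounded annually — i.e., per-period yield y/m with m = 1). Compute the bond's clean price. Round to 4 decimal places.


Coupon per period c = face * coupon_rate / m = 21.000000
Periods per year m = 1; per-period yield y/m = 0.076000
Number of cashflows N = 10
Cashflows (t years, CF_t, discount factor 1/(1+y/m)^(m*t), PV):
  t = 1.0000: CF_t = 21.000000, DF = 0.929368, PV = 19.516729
  t = 2.0000: CF_t = 21.000000, DF = 0.863725, PV = 18.138224
  t = 3.0000: CF_t = 21.000000, DF = 0.802718, PV = 16.857085
  t = 4.0000: CF_t = 21.000000, DF = 0.746021, PV = 15.666436
  t = 5.0000: CF_t = 21.000000, DF = 0.693328, PV = 14.559885
  t = 6.0000: CF_t = 21.000000, DF = 0.644357, PV = 13.531491
  t = 7.0000: CF_t = 21.000000, DF = 0.598845, PV = 12.575736
  t = 8.0000: CF_t = 21.000000, DF = 0.556547, PV = 11.687487
  t = 9.0000: CF_t = 21.000000, DF = 0.517237, PV = 10.861976
  t = 10.0000: CF_t = 1021.000000, DF = 0.480704, PV = 490.798276
Price P = sum_t PV_t = 624.193324

Answer: Price = 624.1933


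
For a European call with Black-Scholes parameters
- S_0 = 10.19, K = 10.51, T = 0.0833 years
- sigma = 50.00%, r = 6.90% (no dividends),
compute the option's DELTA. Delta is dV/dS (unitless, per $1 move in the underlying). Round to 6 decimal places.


d1 = -0.1022816918; d2 = -0.2465903887
phi(d1) = 0.3968609524; exp(-qT) = 1.0000000000; exp(-rT) = 0.9942687864
N(d1) = 0.4592665435
Delta = exp(-qT) * N(d1) = 1.0000000000 * 0.4592665435 = 0.459267

Answer: Delta = 0.459267


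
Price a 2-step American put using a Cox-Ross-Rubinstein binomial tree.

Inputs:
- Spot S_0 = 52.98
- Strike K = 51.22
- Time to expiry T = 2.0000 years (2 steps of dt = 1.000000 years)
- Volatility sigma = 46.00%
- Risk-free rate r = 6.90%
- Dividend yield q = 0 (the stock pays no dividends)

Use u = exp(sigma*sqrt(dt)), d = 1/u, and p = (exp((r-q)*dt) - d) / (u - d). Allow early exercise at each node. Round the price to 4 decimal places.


Answer: Price = V(0,0) = 8.9258

Derivation:
dt = T/N = 1.000000
u = exp(sigma*sqrt(dt)) = 1.584074; d = 1/u = 0.631284
p = (exp((r-q)*dt) - d) / (u - d) = 0.461962
Discount per step: exp(-r*dt) = 0.933327
Stock lattice S(k, i) with i counting down-moves:
  k=0: S(0,0) = 52.9800
  k=1: S(1,0) = 83.9242; S(1,1) = 33.4454
  k=2: S(2,0) = 132.9422; S(2,1) = 52.9800; S(2,2) = 21.1135
Terminal payoffs V(N, i) = max(K - S_T, 0):
  V(2,0) = 0.000000; V(2,1) = 0.000000; V(2,2) = 30.106461
Backward induction: V(k, i) = exp(-r*dt) * [p * V(k+1, i) + (1-p) * V(k+1, i+1)]; then take max(V_cont, immediate exercise) for American.
  V(1,0) = exp(-r*dt) * [p*0.000000 + (1-p)*0.000000] = 0.000000; exercise = 0.000000; V(1,0) = max -> 0.000000
  V(1,1) = exp(-r*dt) * [p*0.000000 + (1-p)*30.106461] = 15.118429; exercise = 17.774592; V(1,1) = max -> 17.774592
  V(0,0) = exp(-r*dt) * [p*0.000000 + (1-p)*17.774592] = 8.925789; exercise = 0.000000; V(0,0) = max -> 8.925789


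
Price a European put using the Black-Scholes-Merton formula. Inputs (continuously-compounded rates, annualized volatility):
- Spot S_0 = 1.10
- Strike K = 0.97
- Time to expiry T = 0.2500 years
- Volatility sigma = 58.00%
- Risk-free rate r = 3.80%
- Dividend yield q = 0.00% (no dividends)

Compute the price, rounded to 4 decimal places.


d1 = (ln(S/K) + (r - q + 0.5*sigma^2) * T) / (sigma * sqrt(T)) = 0.61144616
d2 = d1 - sigma * sqrt(T) = 0.32144616
exp(-rT) = 0.99054498; exp(-qT) = 1.00000000
P = K * exp(-rT) * N(-d2) - S_0 * exp(-qT) * N(-d1)
N(-d1) = 0.27045212; N(-d2) = 0.37393615
P = 0.9700 * 0.99054498 * 0.37393615 - 1.1000 * 1.00000000 * 0.27045212 = 0.0618

Answer: Price = 0.0618


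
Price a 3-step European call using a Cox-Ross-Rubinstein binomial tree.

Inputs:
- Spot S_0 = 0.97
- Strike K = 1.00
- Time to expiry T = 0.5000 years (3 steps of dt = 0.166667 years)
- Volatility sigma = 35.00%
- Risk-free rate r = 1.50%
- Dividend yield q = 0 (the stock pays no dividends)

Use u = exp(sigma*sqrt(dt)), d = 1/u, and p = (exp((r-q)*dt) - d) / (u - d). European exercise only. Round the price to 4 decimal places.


Answer: Price = V(0,0) = 0.0932

Derivation:
dt = T/N = 0.166667
u = exp(sigma*sqrt(dt)) = 1.153599; d = 1/u = 0.866852
p = (exp((r-q)*dt) - d) / (u - d) = 0.473068
Discount per step: exp(-r*dt) = 0.997503
Stock lattice S(k, i) with i counting down-moves:
  k=0: S(0,0) = 0.9700
  k=1: S(1,0) = 1.1190; S(1,1) = 0.8408
  k=2: S(2,0) = 1.2909; S(2,1) = 0.9700; S(2,2) = 0.7289
  k=3: S(3,0) = 1.4891; S(3,1) = 1.1190; S(3,2) = 0.8408; S(3,3) = 0.6318
Terminal payoffs V(N, i) = max(S_T - K, 0):
  V(3,0) = 0.489144; V(3,1) = 0.118991; V(3,2) = 0.000000; V(3,3) = 0.000000
Backward induction: V(k, i) = exp(-r*dt) * [p * V(k+1, i) + (1-p) * V(k+1, i+1)].
  V(2,0) = exp(-r*dt) * [p*0.489144 + (1-p)*0.118991] = 0.293365
  V(2,1) = exp(-r*dt) * [p*0.118991 + (1-p)*0.000000] = 0.056150
  V(2,2) = exp(-r*dt) * [p*0.000000 + (1-p)*0.000000] = 0.000000
  V(1,0) = exp(-r*dt) * [p*0.293365 + (1-p)*0.056150] = 0.167949
  V(1,1) = exp(-r*dt) * [p*0.056150 + (1-p)*0.000000] = 0.026497
  V(0,0) = exp(-r*dt) * [p*0.167949 + (1-p)*0.026497] = 0.093180


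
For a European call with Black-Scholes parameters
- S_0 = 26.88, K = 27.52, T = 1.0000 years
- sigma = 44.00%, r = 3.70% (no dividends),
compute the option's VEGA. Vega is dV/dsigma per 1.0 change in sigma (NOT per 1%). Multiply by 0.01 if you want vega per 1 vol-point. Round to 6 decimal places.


d1 = 0.2506125059; d2 = -0.1893874941
phi(d1) = 0.3866088397; exp(-qT) = 1.0000000000; exp(-rT) = 0.9636761353
Vega = S * exp(-qT) * phi(d1) * sqrt(T) = 26.8800 * 1.0000000000 * 0.3866088397 * 1.0000000000 = 10.392046

Answer: Vega = 10.392046


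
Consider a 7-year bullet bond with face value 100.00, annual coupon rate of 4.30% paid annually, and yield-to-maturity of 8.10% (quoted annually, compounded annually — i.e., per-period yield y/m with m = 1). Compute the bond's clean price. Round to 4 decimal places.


Coupon per period c = face * coupon_rate / m = 4.300000
Periods per year m = 1; per-period yield y/m = 0.081000
Number of cashflows N = 7
Cashflows (t years, CF_t, discount factor 1/(1+y/m)^(m*t), PV):
  t = 1.0000: CF_t = 4.300000, DF = 0.925069, PV = 3.977798
  t = 2.0000: CF_t = 4.300000, DF = 0.855753, PV = 3.679739
  t = 3.0000: CF_t = 4.300000, DF = 0.791631, PV = 3.404014
  t = 4.0000: CF_t = 4.300000, DF = 0.732314, PV = 3.148949
  t = 5.0000: CF_t = 4.300000, DF = 0.677441, PV = 2.912997
  t = 6.0000: CF_t = 4.300000, DF = 0.626680, PV = 2.694724
  t = 7.0000: CF_t = 104.300000, DF = 0.579722, PV = 60.465055
Price P = sum_t PV_t = 80.283277

Answer: Price = 80.2833


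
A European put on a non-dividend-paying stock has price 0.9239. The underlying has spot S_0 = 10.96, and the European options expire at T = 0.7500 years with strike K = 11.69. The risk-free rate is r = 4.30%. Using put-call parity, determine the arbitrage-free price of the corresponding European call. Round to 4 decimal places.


Put-call parity: C - P = S_0 * exp(-qT) - K * exp(-rT).
S_0 * exp(-qT) = 10.9600 * 1.00000000 = 10.96000000
K * exp(-rT) = 11.6900 * 0.96826449 = 11.31901184
C = P + S*exp(-qT) - K*exp(-rT)
C = 0.9239 + 10.96000000 - 11.31901184 = 0.5649

Answer: Call price = 0.5649


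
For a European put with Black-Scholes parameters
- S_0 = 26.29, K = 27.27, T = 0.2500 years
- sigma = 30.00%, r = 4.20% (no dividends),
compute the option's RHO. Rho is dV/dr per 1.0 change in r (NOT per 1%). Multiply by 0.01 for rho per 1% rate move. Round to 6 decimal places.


Answer: Rho = -4.036413

Derivation:
d1 = -0.0989903874; d2 = -0.2489903874
phi(d1) = 0.3969924240; exp(-qT) = 1.0000000000; exp(-rT) = 0.9895549326
N(-d2) = 0.5983158915
Rho = -K*T*exp(-rT)*N(-d2) = -27.2700 * 0.2500 * 0.9895549326 * 0.5983158915 = -4.036413


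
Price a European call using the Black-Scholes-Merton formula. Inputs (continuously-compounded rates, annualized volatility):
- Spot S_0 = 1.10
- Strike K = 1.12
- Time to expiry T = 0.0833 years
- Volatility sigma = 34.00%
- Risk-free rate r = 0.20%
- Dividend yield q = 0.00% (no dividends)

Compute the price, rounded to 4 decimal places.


Answer: Price = 0.0342

Derivation:
d1 = (ln(S/K) + (r - q + 0.5*sigma^2) * T) / (sigma * sqrt(T)) = -0.13285618
d2 = d1 - sigma * sqrt(T) = -0.23098609
exp(-rT) = 0.99983341; exp(-qT) = 1.00000000
C = S_0 * exp(-qT) * N(d1) - K * exp(-rT) * N(d2)
N(d1) = 0.44715356; N(d2) = 0.40866280
C = 1.1000 * 1.00000000 * 0.44715356 - 1.1200 * 0.99983341 * 0.40866280 = 0.0342


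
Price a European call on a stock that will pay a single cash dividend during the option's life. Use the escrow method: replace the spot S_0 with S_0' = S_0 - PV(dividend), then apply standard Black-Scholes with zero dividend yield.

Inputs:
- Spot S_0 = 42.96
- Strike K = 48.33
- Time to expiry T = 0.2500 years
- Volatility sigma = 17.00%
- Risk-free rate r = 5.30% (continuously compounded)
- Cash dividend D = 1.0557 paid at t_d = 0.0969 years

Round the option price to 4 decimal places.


PV(D) = D * exp(-r * t_d) = 1.0557 * 0.99487747 = 1.05029214
S_0' = S_0 - PV(D) = 42.9600 - 1.05029214 = 41.90970786
d1 = (ln(S_0'/K) + (r + sigma^2/2)*T) / (sigma*sqrt(T)) = -1.47849994
d2 = d1 - sigma*sqrt(T) = -1.56349994
exp(-rT) = 0.98683739
N(d1) = 0.06963701; N(d2) = 0.05896753
C = S_0' * N(d1) - K * exp(-rT) * N(d2) = 41.90970786 * 0.06963701 - 48.3300 * 0.98683739 * 0.05896753 = 0.1061

Answer: Price = 0.1061


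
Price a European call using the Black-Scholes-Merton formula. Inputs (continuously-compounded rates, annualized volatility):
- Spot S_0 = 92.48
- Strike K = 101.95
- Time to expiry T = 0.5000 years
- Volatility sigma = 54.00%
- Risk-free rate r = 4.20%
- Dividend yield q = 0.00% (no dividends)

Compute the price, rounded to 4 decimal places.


Answer: Price = 11.1708

Derivation:
d1 = (ln(S/K) + (r - q + 0.5*sigma^2) * T) / (sigma * sqrt(T)) = -0.00940214
d2 = d1 - sigma * sqrt(T) = -0.39123980
exp(-rT) = 0.97921896; exp(-qT) = 1.00000000
C = S_0 * exp(-qT) * N(d1) - K * exp(-rT) * N(d2)
N(d1) = 0.49624914; N(d2) = 0.34780999
C = 92.4800 * 1.00000000 * 0.49624914 - 101.9500 * 0.97921896 * 0.34780999 = 11.1708


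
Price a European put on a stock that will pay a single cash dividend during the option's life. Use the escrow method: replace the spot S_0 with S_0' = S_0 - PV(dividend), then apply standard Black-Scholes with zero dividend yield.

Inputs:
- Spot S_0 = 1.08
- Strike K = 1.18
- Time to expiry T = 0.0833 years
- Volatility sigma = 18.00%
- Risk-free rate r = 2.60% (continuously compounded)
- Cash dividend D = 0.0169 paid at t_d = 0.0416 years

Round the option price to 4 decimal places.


PV(D) = D * exp(-r * t_d) = 0.0169 * 0.99891898 = 0.01688173
S_0' = S_0 - PV(D) = 1.0800 - 0.01688173 = 1.06311827
d1 = (ln(S_0'/K) + (r + sigma^2/2)*T) / (sigma*sqrt(T)) = -1.94014690
d2 = d1 - sigma*sqrt(T) = -1.99209803
exp(-rT) = 0.99783654
N(-d1) = 0.97381908; N(-d2) = 0.97681985
P = K * exp(-rT) * N(-d2) - S_0' * N(-d1) = 1.1800 * 0.99783654 * 0.97681985 - 1.06311827 * 0.97381908 = 0.1149

Answer: Price = 0.1149


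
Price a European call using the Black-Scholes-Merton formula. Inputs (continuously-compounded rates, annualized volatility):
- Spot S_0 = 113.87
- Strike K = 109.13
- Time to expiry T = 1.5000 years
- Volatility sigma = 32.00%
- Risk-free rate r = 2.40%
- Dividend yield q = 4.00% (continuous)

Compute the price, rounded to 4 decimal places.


Answer: Price = 17.5095

Derivation:
d1 = (ln(S/K) + (r - q + 0.5*sigma^2) * T) / (sigma * sqrt(T)) = 0.24320783
d2 = d1 - sigma * sqrt(T) = -0.14871053
exp(-rT) = 0.96464029; exp(-qT) = 0.94176453
C = S_0 * exp(-qT) * N(d1) - K * exp(-rT) * N(d2)
N(d1) = 0.59607780; N(d2) = 0.44089103
C = 113.8700 * 0.94176453 * 0.59607780 - 109.1300 * 0.96464029 * 0.44089103 = 17.5095


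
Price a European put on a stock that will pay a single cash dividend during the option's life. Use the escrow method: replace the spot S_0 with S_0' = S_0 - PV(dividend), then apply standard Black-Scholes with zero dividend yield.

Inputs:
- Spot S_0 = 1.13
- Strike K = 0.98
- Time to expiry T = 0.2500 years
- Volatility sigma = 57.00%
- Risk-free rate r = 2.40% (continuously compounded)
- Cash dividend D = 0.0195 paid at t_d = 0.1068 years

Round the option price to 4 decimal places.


PV(D) = D * exp(-r * t_d) = 0.0195 * 0.99744008 = 0.01945008
S_0' = S_0 - PV(D) = 1.1300 - 0.01945008 = 1.11054992
d1 = (ln(S_0'/K) + (r + sigma^2/2)*T) / (sigma*sqrt(T)) = 0.60235271
d2 = d1 - sigma*sqrt(T) = 0.31735271
exp(-rT) = 0.99401796
N(-d1) = 0.27346969; N(-d2) = 0.37548799
P = K * exp(-rT) * N(-d2) - S_0' * N(-d1) = 0.9800 * 0.99401796 * 0.37548799 - 1.11054992 * 0.27346969 = 0.0621

Answer: Price = 0.0621


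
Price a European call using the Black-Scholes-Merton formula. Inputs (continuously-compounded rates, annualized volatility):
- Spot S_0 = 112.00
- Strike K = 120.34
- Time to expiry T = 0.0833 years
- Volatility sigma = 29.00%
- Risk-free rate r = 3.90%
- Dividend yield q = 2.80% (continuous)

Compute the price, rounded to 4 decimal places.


d1 = (ln(S/K) + (r - q + 0.5*sigma^2) * T) / (sigma * sqrt(T)) = -0.80530350
d2 = d1 - sigma * sqrt(T) = -0.88900255
exp(-rT) = 0.99675657; exp(-qT) = 0.99767032
C = S_0 * exp(-qT) * N(d1) - K * exp(-rT) * N(d2)
N(d1) = 0.21032228; N(d2) = 0.18700086
C = 112.0000 * 0.99767032 * 0.21032228 - 120.3400 * 0.99675657 * 0.18700086 = 1.0705

Answer: Price = 1.0705
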